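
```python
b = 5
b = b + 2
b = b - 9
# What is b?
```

Trace (tracking b):
b = 5  # -> b = 5
b = b + 2  # -> b = 7
b = b - 9  # -> b = -2

Answer: -2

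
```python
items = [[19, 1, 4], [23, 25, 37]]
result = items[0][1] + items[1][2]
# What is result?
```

Trace (tracking result):
items = [[19, 1, 4], [23, 25, 37]]  # -> items = [[19, 1, 4], [23, 25, 37]]
result = items[0][1] + items[1][2]  # -> result = 38

Answer: 38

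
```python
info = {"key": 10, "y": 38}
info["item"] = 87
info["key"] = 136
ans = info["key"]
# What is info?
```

Trace (tracking info):
info = {'key': 10, 'y': 38}  # -> info = {'key': 10, 'y': 38}
info['item'] = 87  # -> info = {'key': 10, 'y': 38, 'item': 87}
info['key'] = 136  # -> info = {'key': 136, 'y': 38, 'item': 87}
ans = info['key']  # -> ans = 136

Answer: {'key': 136, 'y': 38, 'item': 87}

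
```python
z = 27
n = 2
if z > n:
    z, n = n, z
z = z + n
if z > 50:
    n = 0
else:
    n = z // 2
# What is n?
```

Answer: 14

Derivation:
Trace (tracking n):
z = 27  # -> z = 27
n = 2  # -> n = 2
if z > n:  # condition is True
    z, n = (n, z)  # -> z = 2, n = 27
z = z + n  # -> z = 29
if z > 50:  # condition is False
else:
    n = z // 2  # -> n = 14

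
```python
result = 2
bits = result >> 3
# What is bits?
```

Answer: 0

Derivation:
Trace (tracking bits):
result = 2  # -> result = 2
bits = result >> 3  # -> bits = 0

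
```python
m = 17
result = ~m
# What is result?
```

Answer: -18

Derivation:
Trace (tracking result):
m = 17  # -> m = 17
result = ~m  # -> result = -18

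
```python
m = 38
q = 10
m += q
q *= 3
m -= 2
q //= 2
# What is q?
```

Trace (tracking q):
m = 38  # -> m = 38
q = 10  # -> q = 10
m += q  # -> m = 48
q *= 3  # -> q = 30
m -= 2  # -> m = 46
q //= 2  # -> q = 15

Answer: 15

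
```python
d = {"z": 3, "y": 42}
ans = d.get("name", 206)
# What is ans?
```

Trace (tracking ans):
d = {'z': 3, 'y': 42}  # -> d = {'z': 3, 'y': 42}
ans = d.get('name', 206)  # -> ans = 206

Answer: 206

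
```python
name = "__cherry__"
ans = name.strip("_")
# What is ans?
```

Answer: 'cherry'

Derivation:
Trace (tracking ans):
name = '__cherry__'  # -> name = '__cherry__'
ans = name.strip('_')  # -> ans = 'cherry'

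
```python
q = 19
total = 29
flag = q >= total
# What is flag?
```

Trace (tracking flag):
q = 19  # -> q = 19
total = 29  # -> total = 29
flag = q >= total  # -> flag = False

Answer: False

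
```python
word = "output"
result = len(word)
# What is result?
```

Answer: 6

Derivation:
Trace (tracking result):
word = 'output'  # -> word = 'output'
result = len(word)  # -> result = 6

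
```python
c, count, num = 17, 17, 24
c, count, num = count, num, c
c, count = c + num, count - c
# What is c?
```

Answer: 34

Derivation:
Trace (tracking c):
c, count, num = (17, 17, 24)  # -> c = 17, count = 17, num = 24
c, count, num = (count, num, c)  # -> c = 17, count = 24, num = 17
c, count = (c + num, count - c)  # -> c = 34, count = 7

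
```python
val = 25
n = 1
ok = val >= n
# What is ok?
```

Trace (tracking ok):
val = 25  # -> val = 25
n = 1  # -> n = 1
ok = val >= n  # -> ok = True

Answer: True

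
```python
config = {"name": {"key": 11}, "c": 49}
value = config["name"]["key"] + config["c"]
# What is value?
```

Answer: 60

Derivation:
Trace (tracking value):
config = {'name': {'key': 11}, 'c': 49}  # -> config = {'name': {'key': 11}, 'c': 49}
value = config['name']['key'] + config['c']  # -> value = 60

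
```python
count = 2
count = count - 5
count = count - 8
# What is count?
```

Trace (tracking count):
count = 2  # -> count = 2
count = count - 5  # -> count = -3
count = count - 8  # -> count = -11

Answer: -11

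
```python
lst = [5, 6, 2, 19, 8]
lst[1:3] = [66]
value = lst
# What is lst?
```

Trace (tracking lst):
lst = [5, 6, 2, 19, 8]  # -> lst = [5, 6, 2, 19, 8]
lst[1:3] = [66]  # -> lst = [5, 66, 19, 8]
value = lst  # -> value = [5, 66, 19, 8]

Answer: [5, 66, 19, 8]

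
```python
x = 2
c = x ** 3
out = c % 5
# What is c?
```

Trace (tracking c):
x = 2  # -> x = 2
c = x ** 3  # -> c = 8
out = c % 5  # -> out = 3

Answer: 8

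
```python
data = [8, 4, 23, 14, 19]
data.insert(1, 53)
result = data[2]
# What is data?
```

Answer: [8, 53, 4, 23, 14, 19]

Derivation:
Trace (tracking data):
data = [8, 4, 23, 14, 19]  # -> data = [8, 4, 23, 14, 19]
data.insert(1, 53)  # -> data = [8, 53, 4, 23, 14, 19]
result = data[2]  # -> result = 4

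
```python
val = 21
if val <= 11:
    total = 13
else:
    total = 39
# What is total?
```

Trace (tracking total):
val = 21  # -> val = 21
if val <= 11:  # condition is False
else:
    total = 39  # -> total = 39

Answer: 39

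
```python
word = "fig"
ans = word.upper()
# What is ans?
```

Answer: 'FIG'

Derivation:
Trace (tracking ans):
word = 'fig'  # -> word = 'fig'
ans = word.upper()  # -> ans = 'FIG'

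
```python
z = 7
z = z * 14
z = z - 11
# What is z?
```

Answer: 87

Derivation:
Trace (tracking z):
z = 7  # -> z = 7
z = z * 14  # -> z = 98
z = z - 11  # -> z = 87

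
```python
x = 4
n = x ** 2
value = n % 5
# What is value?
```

Trace (tracking value):
x = 4  # -> x = 4
n = x ** 2  # -> n = 16
value = n % 5  # -> value = 1

Answer: 1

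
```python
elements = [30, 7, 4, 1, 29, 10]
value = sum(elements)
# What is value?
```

Trace (tracking value):
elements = [30, 7, 4, 1, 29, 10]  # -> elements = [30, 7, 4, 1, 29, 10]
value = sum(elements)  # -> value = 81

Answer: 81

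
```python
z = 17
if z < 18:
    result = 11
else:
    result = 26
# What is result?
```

Trace (tracking result):
z = 17  # -> z = 17
if z < 18:  # condition is True
    result = 11  # -> result = 11

Answer: 11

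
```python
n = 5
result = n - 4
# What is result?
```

Trace (tracking result):
n = 5  # -> n = 5
result = n - 4  # -> result = 1

Answer: 1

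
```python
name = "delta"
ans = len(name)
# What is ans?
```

Trace (tracking ans):
name = 'delta'  # -> name = 'delta'
ans = len(name)  # -> ans = 5

Answer: 5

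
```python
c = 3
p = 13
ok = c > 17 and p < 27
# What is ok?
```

Trace (tracking ok):
c = 3  # -> c = 3
p = 13  # -> p = 13
ok = c > 17 and p < 27  # -> ok = False

Answer: False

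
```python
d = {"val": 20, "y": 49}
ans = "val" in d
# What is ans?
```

Answer: True

Derivation:
Trace (tracking ans):
d = {'val': 20, 'y': 49}  # -> d = {'val': 20, 'y': 49}
ans = 'val' in d  # -> ans = True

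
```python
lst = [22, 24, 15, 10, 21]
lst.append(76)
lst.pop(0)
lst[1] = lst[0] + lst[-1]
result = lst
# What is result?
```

Answer: [24, 100, 10, 21, 76]

Derivation:
Trace (tracking result):
lst = [22, 24, 15, 10, 21]  # -> lst = [22, 24, 15, 10, 21]
lst.append(76)  # -> lst = [22, 24, 15, 10, 21, 76]
lst.pop(0)  # -> lst = [24, 15, 10, 21, 76]
lst[1] = lst[0] + lst[-1]  # -> lst = [24, 100, 10, 21, 76]
result = lst  # -> result = [24, 100, 10, 21, 76]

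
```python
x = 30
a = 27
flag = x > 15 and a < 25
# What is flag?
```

Answer: False

Derivation:
Trace (tracking flag):
x = 30  # -> x = 30
a = 27  # -> a = 27
flag = x > 15 and a < 25  # -> flag = False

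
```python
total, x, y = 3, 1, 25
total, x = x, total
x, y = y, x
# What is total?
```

Answer: 1

Derivation:
Trace (tracking total):
total, x, y = (3, 1, 25)  # -> total = 3, x = 1, y = 25
total, x = (x, total)  # -> total = 1, x = 3
x, y = (y, x)  # -> x = 25, y = 3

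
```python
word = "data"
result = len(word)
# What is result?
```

Answer: 4

Derivation:
Trace (tracking result):
word = 'data'  # -> word = 'data'
result = len(word)  # -> result = 4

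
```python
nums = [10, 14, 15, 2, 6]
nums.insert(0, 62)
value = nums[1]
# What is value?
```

Trace (tracking value):
nums = [10, 14, 15, 2, 6]  # -> nums = [10, 14, 15, 2, 6]
nums.insert(0, 62)  # -> nums = [62, 10, 14, 15, 2, 6]
value = nums[1]  # -> value = 10

Answer: 10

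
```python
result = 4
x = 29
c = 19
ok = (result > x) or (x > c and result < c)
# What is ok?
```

Answer: True

Derivation:
Trace (tracking ok):
result = 4  # -> result = 4
x = 29  # -> x = 29
c = 19  # -> c = 19
ok = result > x or (x > c and result < c)  # -> ok = True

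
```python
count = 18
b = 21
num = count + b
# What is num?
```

Trace (tracking num):
count = 18  # -> count = 18
b = 21  # -> b = 21
num = count + b  # -> num = 39

Answer: 39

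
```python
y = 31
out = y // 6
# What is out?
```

Answer: 5

Derivation:
Trace (tracking out):
y = 31  # -> y = 31
out = y // 6  # -> out = 5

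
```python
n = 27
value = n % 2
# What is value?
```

Answer: 1

Derivation:
Trace (tracking value):
n = 27  # -> n = 27
value = n % 2  # -> value = 1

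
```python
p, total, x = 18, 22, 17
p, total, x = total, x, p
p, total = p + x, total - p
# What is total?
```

Answer: -5

Derivation:
Trace (tracking total):
p, total, x = (18, 22, 17)  # -> p = 18, total = 22, x = 17
p, total, x = (total, x, p)  # -> p = 22, total = 17, x = 18
p, total = (p + x, total - p)  # -> p = 40, total = -5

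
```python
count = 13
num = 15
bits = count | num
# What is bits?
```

Trace (tracking bits):
count = 13  # -> count = 13
num = 15  # -> num = 15
bits = count | num  # -> bits = 15

Answer: 15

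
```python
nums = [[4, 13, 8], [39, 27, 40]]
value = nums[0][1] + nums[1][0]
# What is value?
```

Trace (tracking value):
nums = [[4, 13, 8], [39, 27, 40]]  # -> nums = [[4, 13, 8], [39, 27, 40]]
value = nums[0][1] + nums[1][0]  # -> value = 52

Answer: 52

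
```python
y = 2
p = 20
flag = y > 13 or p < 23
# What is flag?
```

Trace (tracking flag):
y = 2  # -> y = 2
p = 20  # -> p = 20
flag = y > 13 or p < 23  # -> flag = True

Answer: True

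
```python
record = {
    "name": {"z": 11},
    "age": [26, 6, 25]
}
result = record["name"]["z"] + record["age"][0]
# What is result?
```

Trace (tracking result):
record = {'name': {'z': 11}, 'age': [26, 6, 25]}  # -> record = {'name': {'z': 11}, 'age': [26, 6, 25]}
result = record['name']['z'] + record['age'][0]  # -> result = 37

Answer: 37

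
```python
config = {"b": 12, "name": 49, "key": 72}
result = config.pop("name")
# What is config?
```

Trace (tracking config):
config = {'b': 12, 'name': 49, 'key': 72}  # -> config = {'b': 12, 'name': 49, 'key': 72}
result = config.pop('name')  # -> result = 49

Answer: {'b': 12, 'key': 72}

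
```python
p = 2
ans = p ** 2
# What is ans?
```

Trace (tracking ans):
p = 2  # -> p = 2
ans = p ** 2  # -> ans = 4

Answer: 4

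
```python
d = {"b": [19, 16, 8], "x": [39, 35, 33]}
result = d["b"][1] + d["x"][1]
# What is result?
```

Answer: 51

Derivation:
Trace (tracking result):
d = {'b': [19, 16, 8], 'x': [39, 35, 33]}  # -> d = {'b': [19, 16, 8], 'x': [39, 35, 33]}
result = d['b'][1] + d['x'][1]  # -> result = 51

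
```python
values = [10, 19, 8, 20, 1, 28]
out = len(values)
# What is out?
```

Trace (tracking out):
values = [10, 19, 8, 20, 1, 28]  # -> values = [10, 19, 8, 20, 1, 28]
out = len(values)  # -> out = 6

Answer: 6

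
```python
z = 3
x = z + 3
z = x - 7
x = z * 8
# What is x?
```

Answer: -8

Derivation:
Trace (tracking x):
z = 3  # -> z = 3
x = z + 3  # -> x = 6
z = x - 7  # -> z = -1
x = z * 8  # -> x = -8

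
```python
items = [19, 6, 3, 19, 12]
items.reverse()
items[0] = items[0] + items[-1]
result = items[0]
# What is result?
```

Answer: 31

Derivation:
Trace (tracking result):
items = [19, 6, 3, 19, 12]  # -> items = [19, 6, 3, 19, 12]
items.reverse()  # -> items = [12, 19, 3, 6, 19]
items[0] = items[0] + items[-1]  # -> items = [31, 19, 3, 6, 19]
result = items[0]  # -> result = 31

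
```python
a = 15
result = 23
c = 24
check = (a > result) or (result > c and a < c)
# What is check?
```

Trace (tracking check):
a = 15  # -> a = 15
result = 23  # -> result = 23
c = 24  # -> c = 24
check = a > result or (result > c and a < c)  # -> check = False

Answer: False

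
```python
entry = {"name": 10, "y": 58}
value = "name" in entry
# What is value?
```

Trace (tracking value):
entry = {'name': 10, 'y': 58}  # -> entry = {'name': 10, 'y': 58}
value = 'name' in entry  # -> value = True

Answer: True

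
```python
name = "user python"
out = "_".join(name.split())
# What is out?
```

Trace (tracking out):
name = 'user python'  # -> name = 'user python'
out = '_'.join(name.split())  # -> out = 'user_python'

Answer: 'user_python'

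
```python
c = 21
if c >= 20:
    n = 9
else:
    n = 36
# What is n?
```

Answer: 9

Derivation:
Trace (tracking n):
c = 21  # -> c = 21
if c >= 20:  # condition is True
    n = 9  # -> n = 9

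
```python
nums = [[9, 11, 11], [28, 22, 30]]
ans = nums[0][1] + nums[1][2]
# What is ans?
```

Trace (tracking ans):
nums = [[9, 11, 11], [28, 22, 30]]  # -> nums = [[9, 11, 11], [28, 22, 30]]
ans = nums[0][1] + nums[1][2]  # -> ans = 41

Answer: 41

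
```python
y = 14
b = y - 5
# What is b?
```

Trace (tracking b):
y = 14  # -> y = 14
b = y - 5  # -> b = 9

Answer: 9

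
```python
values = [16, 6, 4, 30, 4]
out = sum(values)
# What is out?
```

Answer: 60

Derivation:
Trace (tracking out):
values = [16, 6, 4, 30, 4]  # -> values = [16, 6, 4, 30, 4]
out = sum(values)  # -> out = 60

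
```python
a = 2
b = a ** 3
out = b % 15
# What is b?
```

Answer: 8

Derivation:
Trace (tracking b):
a = 2  # -> a = 2
b = a ** 3  # -> b = 8
out = b % 15  # -> out = 8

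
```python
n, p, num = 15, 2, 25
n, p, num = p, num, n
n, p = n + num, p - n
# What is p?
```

Answer: 23

Derivation:
Trace (tracking p):
n, p, num = (15, 2, 25)  # -> n = 15, p = 2, num = 25
n, p, num = (p, num, n)  # -> n = 2, p = 25, num = 15
n, p = (n + num, p - n)  # -> n = 17, p = 23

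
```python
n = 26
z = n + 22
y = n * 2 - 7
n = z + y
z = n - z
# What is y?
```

Answer: 45

Derivation:
Trace (tracking y):
n = 26  # -> n = 26
z = n + 22  # -> z = 48
y = n * 2 - 7  # -> y = 45
n = z + y  # -> n = 93
z = n - z  # -> z = 45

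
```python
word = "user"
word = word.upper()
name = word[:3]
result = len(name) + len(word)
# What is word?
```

Answer: 'USER'

Derivation:
Trace (tracking word):
word = 'user'  # -> word = 'user'
word = word.upper()  # -> word = 'USER'
name = word[:3]  # -> name = 'USE'
result = len(name) + len(word)  # -> result = 7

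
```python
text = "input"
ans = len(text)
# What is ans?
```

Answer: 5

Derivation:
Trace (tracking ans):
text = 'input'  # -> text = 'input'
ans = len(text)  # -> ans = 5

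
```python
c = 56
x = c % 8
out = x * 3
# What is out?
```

Trace (tracking out):
c = 56  # -> c = 56
x = c % 8  # -> x = 0
out = x * 3  # -> out = 0

Answer: 0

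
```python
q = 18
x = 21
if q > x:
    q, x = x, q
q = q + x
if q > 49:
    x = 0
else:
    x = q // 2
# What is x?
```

Answer: 19

Derivation:
Trace (tracking x):
q = 18  # -> q = 18
x = 21  # -> x = 21
if q > x:  # condition is False
q = q + x  # -> q = 39
if q > 49:  # condition is False
else:
    x = q // 2  # -> x = 19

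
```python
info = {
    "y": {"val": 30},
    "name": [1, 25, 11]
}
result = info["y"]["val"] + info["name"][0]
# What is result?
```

Trace (tracking result):
info = {'y': {'val': 30}, 'name': [1, 25, 11]}  # -> info = {'y': {'val': 30}, 'name': [1, 25, 11]}
result = info['y']['val'] + info['name'][0]  # -> result = 31

Answer: 31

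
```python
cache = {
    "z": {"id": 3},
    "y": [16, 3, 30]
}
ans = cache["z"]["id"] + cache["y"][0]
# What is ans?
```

Trace (tracking ans):
cache = {'z': {'id': 3}, 'y': [16, 3, 30]}  # -> cache = {'z': {'id': 3}, 'y': [16, 3, 30]}
ans = cache['z']['id'] + cache['y'][0]  # -> ans = 19

Answer: 19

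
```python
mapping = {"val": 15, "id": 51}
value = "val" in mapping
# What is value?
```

Answer: True

Derivation:
Trace (tracking value):
mapping = {'val': 15, 'id': 51}  # -> mapping = {'val': 15, 'id': 51}
value = 'val' in mapping  # -> value = True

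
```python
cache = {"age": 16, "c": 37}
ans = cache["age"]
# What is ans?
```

Answer: 16

Derivation:
Trace (tracking ans):
cache = {'age': 16, 'c': 37}  # -> cache = {'age': 16, 'c': 37}
ans = cache['age']  # -> ans = 16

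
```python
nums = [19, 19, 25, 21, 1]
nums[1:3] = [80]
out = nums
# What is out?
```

Answer: [19, 80, 21, 1]

Derivation:
Trace (tracking out):
nums = [19, 19, 25, 21, 1]  # -> nums = [19, 19, 25, 21, 1]
nums[1:3] = [80]  # -> nums = [19, 80, 21, 1]
out = nums  # -> out = [19, 80, 21, 1]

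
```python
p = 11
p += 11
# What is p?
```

Answer: 22

Derivation:
Trace (tracking p):
p = 11  # -> p = 11
p += 11  # -> p = 22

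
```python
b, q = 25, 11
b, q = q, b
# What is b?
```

Answer: 11

Derivation:
Trace (tracking b):
b, q = (25, 11)  # -> b = 25, q = 11
b, q = (q, b)  # -> b = 11, q = 25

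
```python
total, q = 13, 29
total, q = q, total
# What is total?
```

Trace (tracking total):
total, q = (13, 29)  # -> total = 13, q = 29
total, q = (q, total)  # -> total = 29, q = 13

Answer: 29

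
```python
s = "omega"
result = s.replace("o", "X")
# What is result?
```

Answer: 'Xmega'

Derivation:
Trace (tracking result):
s = 'omega'  # -> s = 'omega'
result = s.replace('o', 'X')  # -> result = 'Xmega'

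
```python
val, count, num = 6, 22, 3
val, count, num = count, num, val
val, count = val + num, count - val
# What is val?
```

Answer: 28

Derivation:
Trace (tracking val):
val, count, num = (6, 22, 3)  # -> val = 6, count = 22, num = 3
val, count, num = (count, num, val)  # -> val = 22, count = 3, num = 6
val, count = (val + num, count - val)  # -> val = 28, count = -19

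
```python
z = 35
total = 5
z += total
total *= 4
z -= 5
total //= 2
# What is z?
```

Answer: 35

Derivation:
Trace (tracking z):
z = 35  # -> z = 35
total = 5  # -> total = 5
z += total  # -> z = 40
total *= 4  # -> total = 20
z -= 5  # -> z = 35
total //= 2  # -> total = 10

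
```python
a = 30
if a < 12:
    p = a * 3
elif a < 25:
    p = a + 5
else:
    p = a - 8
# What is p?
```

Answer: 22

Derivation:
Trace (tracking p):
a = 30  # -> a = 30
if a < 12:  # condition is False
elif a < 25:  # condition is False
else:
    p = a - 8  # -> p = 22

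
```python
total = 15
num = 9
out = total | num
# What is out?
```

Trace (tracking out):
total = 15  # -> total = 15
num = 9  # -> num = 9
out = total | num  # -> out = 15

Answer: 15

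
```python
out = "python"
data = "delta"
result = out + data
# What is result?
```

Trace (tracking result):
out = 'python'  # -> out = 'python'
data = 'delta'  # -> data = 'delta'
result = out + data  # -> result = 'pythondelta'

Answer: 'pythondelta'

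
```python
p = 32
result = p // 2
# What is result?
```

Trace (tracking result):
p = 32  # -> p = 32
result = p // 2  # -> result = 16

Answer: 16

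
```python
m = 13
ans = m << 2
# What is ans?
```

Trace (tracking ans):
m = 13  # -> m = 13
ans = m << 2  # -> ans = 52

Answer: 52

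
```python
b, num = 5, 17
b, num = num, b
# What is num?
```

Answer: 5

Derivation:
Trace (tracking num):
b, num = (5, 17)  # -> b = 5, num = 17
b, num = (num, b)  # -> b = 17, num = 5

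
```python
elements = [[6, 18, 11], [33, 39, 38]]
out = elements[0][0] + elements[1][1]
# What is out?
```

Trace (tracking out):
elements = [[6, 18, 11], [33, 39, 38]]  # -> elements = [[6, 18, 11], [33, 39, 38]]
out = elements[0][0] + elements[1][1]  # -> out = 45

Answer: 45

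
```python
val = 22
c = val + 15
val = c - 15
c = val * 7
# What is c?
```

Trace (tracking c):
val = 22  # -> val = 22
c = val + 15  # -> c = 37
val = c - 15  # -> val = 22
c = val * 7  # -> c = 154

Answer: 154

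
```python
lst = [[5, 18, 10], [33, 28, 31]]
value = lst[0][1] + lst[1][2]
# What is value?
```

Answer: 49

Derivation:
Trace (tracking value):
lst = [[5, 18, 10], [33, 28, 31]]  # -> lst = [[5, 18, 10], [33, 28, 31]]
value = lst[0][1] + lst[1][2]  # -> value = 49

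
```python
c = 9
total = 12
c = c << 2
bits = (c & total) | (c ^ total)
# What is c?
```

Answer: 36

Derivation:
Trace (tracking c):
c = 9  # -> c = 9
total = 12  # -> total = 12
c = c << 2  # -> c = 36
bits = c & total | c ^ total  # -> bits = 44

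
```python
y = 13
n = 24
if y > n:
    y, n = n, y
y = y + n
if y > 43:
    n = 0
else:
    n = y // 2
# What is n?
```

Trace (tracking n):
y = 13  # -> y = 13
n = 24  # -> n = 24
if y > n:  # condition is False
y = y + n  # -> y = 37
if y > 43:  # condition is False
else:
    n = y // 2  # -> n = 18

Answer: 18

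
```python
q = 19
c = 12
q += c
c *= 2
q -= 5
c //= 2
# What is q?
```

Answer: 26

Derivation:
Trace (tracking q):
q = 19  # -> q = 19
c = 12  # -> c = 12
q += c  # -> q = 31
c *= 2  # -> c = 24
q -= 5  # -> q = 26
c //= 2  # -> c = 12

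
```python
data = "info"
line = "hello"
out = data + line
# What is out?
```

Answer: 'infohello'

Derivation:
Trace (tracking out):
data = 'info'  # -> data = 'info'
line = 'hello'  # -> line = 'hello'
out = data + line  # -> out = 'infohello'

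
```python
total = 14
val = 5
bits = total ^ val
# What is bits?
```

Answer: 11

Derivation:
Trace (tracking bits):
total = 14  # -> total = 14
val = 5  # -> val = 5
bits = total ^ val  # -> bits = 11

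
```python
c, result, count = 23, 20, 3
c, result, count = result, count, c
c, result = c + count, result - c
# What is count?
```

Trace (tracking count):
c, result, count = (23, 20, 3)  # -> c = 23, result = 20, count = 3
c, result, count = (result, count, c)  # -> c = 20, result = 3, count = 23
c, result = (c + count, result - c)  # -> c = 43, result = -17

Answer: 23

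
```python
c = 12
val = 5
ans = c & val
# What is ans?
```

Trace (tracking ans):
c = 12  # -> c = 12
val = 5  # -> val = 5
ans = c & val  # -> ans = 4

Answer: 4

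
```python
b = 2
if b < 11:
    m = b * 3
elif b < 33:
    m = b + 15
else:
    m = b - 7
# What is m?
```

Trace (tracking m):
b = 2  # -> b = 2
if b < 11:  # condition is True
    m = b * 3  # -> m = 6

Answer: 6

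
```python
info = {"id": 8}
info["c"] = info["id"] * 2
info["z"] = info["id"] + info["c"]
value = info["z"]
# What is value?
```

Trace (tracking value):
info = {'id': 8}  # -> info = {'id': 8}
info['c'] = info['id'] * 2  # -> info = {'id': 8, 'c': 16}
info['z'] = info['id'] + info['c']  # -> info = {'id': 8, 'c': 16, 'z': 24}
value = info['z']  # -> value = 24

Answer: 24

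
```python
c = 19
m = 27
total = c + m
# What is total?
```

Answer: 46

Derivation:
Trace (tracking total):
c = 19  # -> c = 19
m = 27  # -> m = 27
total = c + m  # -> total = 46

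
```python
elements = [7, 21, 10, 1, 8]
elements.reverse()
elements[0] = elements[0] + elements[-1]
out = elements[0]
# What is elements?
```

Trace (tracking elements):
elements = [7, 21, 10, 1, 8]  # -> elements = [7, 21, 10, 1, 8]
elements.reverse()  # -> elements = [8, 1, 10, 21, 7]
elements[0] = elements[0] + elements[-1]  # -> elements = [15, 1, 10, 21, 7]
out = elements[0]  # -> out = 15

Answer: [15, 1, 10, 21, 7]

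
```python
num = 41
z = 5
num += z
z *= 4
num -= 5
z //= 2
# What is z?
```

Trace (tracking z):
num = 41  # -> num = 41
z = 5  # -> z = 5
num += z  # -> num = 46
z *= 4  # -> z = 20
num -= 5  # -> num = 41
z //= 2  # -> z = 10

Answer: 10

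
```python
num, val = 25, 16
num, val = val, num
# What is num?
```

Trace (tracking num):
num, val = (25, 16)  # -> num = 25, val = 16
num, val = (val, num)  # -> num = 16, val = 25

Answer: 16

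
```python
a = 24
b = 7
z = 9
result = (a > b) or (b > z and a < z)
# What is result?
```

Answer: True

Derivation:
Trace (tracking result):
a = 24  # -> a = 24
b = 7  # -> b = 7
z = 9  # -> z = 9
result = a > b or (b > z and a < z)  # -> result = True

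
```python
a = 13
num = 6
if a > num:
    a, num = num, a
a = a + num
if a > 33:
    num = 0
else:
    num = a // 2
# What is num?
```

Trace (tracking num):
a = 13  # -> a = 13
num = 6  # -> num = 6
if a > num:  # condition is True
    a, num = (num, a)  # -> a = 6, num = 13
a = a + num  # -> a = 19
if a > 33:  # condition is False
else:
    num = a // 2  # -> num = 9

Answer: 9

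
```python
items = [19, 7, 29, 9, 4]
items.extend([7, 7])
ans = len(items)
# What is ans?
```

Trace (tracking ans):
items = [19, 7, 29, 9, 4]  # -> items = [19, 7, 29, 9, 4]
items.extend([7, 7])  # -> items = [19, 7, 29, 9, 4, 7, 7]
ans = len(items)  # -> ans = 7

Answer: 7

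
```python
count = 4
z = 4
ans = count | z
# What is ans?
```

Answer: 4

Derivation:
Trace (tracking ans):
count = 4  # -> count = 4
z = 4  # -> z = 4
ans = count | z  # -> ans = 4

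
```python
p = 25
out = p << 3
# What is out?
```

Answer: 200

Derivation:
Trace (tracking out):
p = 25  # -> p = 25
out = p << 3  # -> out = 200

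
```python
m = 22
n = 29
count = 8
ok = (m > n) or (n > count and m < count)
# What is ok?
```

Answer: False

Derivation:
Trace (tracking ok):
m = 22  # -> m = 22
n = 29  # -> n = 29
count = 8  # -> count = 8
ok = m > n or (n > count and m < count)  # -> ok = False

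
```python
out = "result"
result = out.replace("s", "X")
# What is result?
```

Answer: 'reXult'

Derivation:
Trace (tracking result):
out = 'result'  # -> out = 'result'
result = out.replace('s', 'X')  # -> result = 'reXult'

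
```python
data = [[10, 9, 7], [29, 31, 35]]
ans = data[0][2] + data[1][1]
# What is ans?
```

Answer: 38

Derivation:
Trace (tracking ans):
data = [[10, 9, 7], [29, 31, 35]]  # -> data = [[10, 9, 7], [29, 31, 35]]
ans = data[0][2] + data[1][1]  # -> ans = 38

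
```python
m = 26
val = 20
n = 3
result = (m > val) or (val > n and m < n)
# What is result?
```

Trace (tracking result):
m = 26  # -> m = 26
val = 20  # -> val = 20
n = 3  # -> n = 3
result = m > val or (val > n and m < n)  # -> result = True

Answer: True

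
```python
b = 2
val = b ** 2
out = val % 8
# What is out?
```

Trace (tracking out):
b = 2  # -> b = 2
val = b ** 2  # -> val = 4
out = val % 8  # -> out = 4

Answer: 4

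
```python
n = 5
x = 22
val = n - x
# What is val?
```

Trace (tracking val):
n = 5  # -> n = 5
x = 22  # -> x = 22
val = n - x  # -> val = -17

Answer: -17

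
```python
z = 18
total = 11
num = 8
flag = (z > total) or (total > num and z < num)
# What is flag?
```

Trace (tracking flag):
z = 18  # -> z = 18
total = 11  # -> total = 11
num = 8  # -> num = 8
flag = z > total or (total > num and z < num)  # -> flag = True

Answer: True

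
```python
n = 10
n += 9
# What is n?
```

Trace (tracking n):
n = 10  # -> n = 10
n += 9  # -> n = 19

Answer: 19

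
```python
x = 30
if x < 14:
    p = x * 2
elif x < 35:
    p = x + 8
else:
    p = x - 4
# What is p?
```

Answer: 38

Derivation:
Trace (tracking p):
x = 30  # -> x = 30
if x < 14:  # condition is False
elif x < 35:  # condition is True
    p = x + 8  # -> p = 38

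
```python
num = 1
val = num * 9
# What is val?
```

Trace (tracking val):
num = 1  # -> num = 1
val = num * 9  # -> val = 9

Answer: 9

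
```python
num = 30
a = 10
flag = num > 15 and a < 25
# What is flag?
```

Answer: True

Derivation:
Trace (tracking flag):
num = 30  # -> num = 30
a = 10  # -> a = 10
flag = num > 15 and a < 25  # -> flag = True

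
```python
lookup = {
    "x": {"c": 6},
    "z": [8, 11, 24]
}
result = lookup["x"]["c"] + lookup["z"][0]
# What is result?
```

Trace (tracking result):
lookup = {'x': {'c': 6}, 'z': [8, 11, 24]}  # -> lookup = {'x': {'c': 6}, 'z': [8, 11, 24]}
result = lookup['x']['c'] + lookup['z'][0]  # -> result = 14

Answer: 14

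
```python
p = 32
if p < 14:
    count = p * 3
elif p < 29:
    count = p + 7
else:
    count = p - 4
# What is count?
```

Trace (tracking count):
p = 32  # -> p = 32
if p < 14:  # condition is False
elif p < 29:  # condition is False
else:
    count = p - 4  # -> count = 28

Answer: 28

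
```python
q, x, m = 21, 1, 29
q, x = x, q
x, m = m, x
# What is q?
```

Answer: 1

Derivation:
Trace (tracking q):
q, x, m = (21, 1, 29)  # -> q = 21, x = 1, m = 29
q, x = (x, q)  # -> q = 1, x = 21
x, m = (m, x)  # -> x = 29, m = 21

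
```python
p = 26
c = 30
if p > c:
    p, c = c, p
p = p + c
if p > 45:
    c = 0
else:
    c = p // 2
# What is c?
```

Answer: 0

Derivation:
Trace (tracking c):
p = 26  # -> p = 26
c = 30  # -> c = 30
if p > c:  # condition is False
p = p + c  # -> p = 56
if p > 45:  # condition is True
    c = 0  # -> c = 0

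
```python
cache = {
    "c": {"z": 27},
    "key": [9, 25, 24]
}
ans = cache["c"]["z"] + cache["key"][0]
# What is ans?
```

Answer: 36

Derivation:
Trace (tracking ans):
cache = {'c': {'z': 27}, 'key': [9, 25, 24]}  # -> cache = {'c': {'z': 27}, 'key': [9, 25, 24]}
ans = cache['c']['z'] + cache['key'][0]  # -> ans = 36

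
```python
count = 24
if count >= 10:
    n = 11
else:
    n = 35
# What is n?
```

Answer: 11

Derivation:
Trace (tracking n):
count = 24  # -> count = 24
if count >= 10:  # condition is True
    n = 11  # -> n = 11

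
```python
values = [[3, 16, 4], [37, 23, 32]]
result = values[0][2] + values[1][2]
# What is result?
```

Answer: 36

Derivation:
Trace (tracking result):
values = [[3, 16, 4], [37, 23, 32]]  # -> values = [[3, 16, 4], [37, 23, 32]]
result = values[0][2] + values[1][2]  # -> result = 36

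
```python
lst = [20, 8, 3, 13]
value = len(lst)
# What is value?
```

Answer: 4

Derivation:
Trace (tracking value):
lst = [20, 8, 3, 13]  # -> lst = [20, 8, 3, 13]
value = len(lst)  # -> value = 4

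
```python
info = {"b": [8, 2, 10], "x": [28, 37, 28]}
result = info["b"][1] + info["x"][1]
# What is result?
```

Answer: 39

Derivation:
Trace (tracking result):
info = {'b': [8, 2, 10], 'x': [28, 37, 28]}  # -> info = {'b': [8, 2, 10], 'x': [28, 37, 28]}
result = info['b'][1] + info['x'][1]  # -> result = 39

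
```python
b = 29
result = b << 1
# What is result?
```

Trace (tracking result):
b = 29  # -> b = 29
result = b << 1  # -> result = 58

Answer: 58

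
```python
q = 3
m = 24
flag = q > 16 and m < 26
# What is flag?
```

Answer: False

Derivation:
Trace (tracking flag):
q = 3  # -> q = 3
m = 24  # -> m = 24
flag = q > 16 and m < 26  # -> flag = False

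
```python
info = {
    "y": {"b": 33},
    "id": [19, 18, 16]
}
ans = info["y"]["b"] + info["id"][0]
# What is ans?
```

Answer: 52

Derivation:
Trace (tracking ans):
info = {'y': {'b': 33}, 'id': [19, 18, 16]}  # -> info = {'y': {'b': 33}, 'id': [19, 18, 16]}
ans = info['y']['b'] + info['id'][0]  # -> ans = 52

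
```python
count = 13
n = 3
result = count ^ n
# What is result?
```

Trace (tracking result):
count = 13  # -> count = 13
n = 3  # -> n = 3
result = count ^ n  # -> result = 14

Answer: 14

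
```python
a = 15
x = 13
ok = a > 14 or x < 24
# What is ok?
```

Answer: True

Derivation:
Trace (tracking ok):
a = 15  # -> a = 15
x = 13  # -> x = 13
ok = a > 14 or x < 24  # -> ok = True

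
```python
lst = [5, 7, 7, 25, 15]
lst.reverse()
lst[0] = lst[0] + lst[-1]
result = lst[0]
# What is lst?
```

Trace (tracking lst):
lst = [5, 7, 7, 25, 15]  # -> lst = [5, 7, 7, 25, 15]
lst.reverse()  # -> lst = [15, 25, 7, 7, 5]
lst[0] = lst[0] + lst[-1]  # -> lst = [20, 25, 7, 7, 5]
result = lst[0]  # -> result = 20

Answer: [20, 25, 7, 7, 5]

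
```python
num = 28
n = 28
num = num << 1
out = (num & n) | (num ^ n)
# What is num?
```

Trace (tracking num):
num = 28  # -> num = 28
n = 28  # -> n = 28
num = num << 1  # -> num = 56
out = num & n | num ^ n  # -> out = 60

Answer: 56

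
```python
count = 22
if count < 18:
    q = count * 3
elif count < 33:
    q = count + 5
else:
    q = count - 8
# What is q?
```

Trace (tracking q):
count = 22  # -> count = 22
if count < 18:  # condition is False
elif count < 33:  # condition is True
    q = count + 5  # -> q = 27

Answer: 27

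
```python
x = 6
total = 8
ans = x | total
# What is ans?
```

Trace (tracking ans):
x = 6  # -> x = 6
total = 8  # -> total = 8
ans = x | total  # -> ans = 14

Answer: 14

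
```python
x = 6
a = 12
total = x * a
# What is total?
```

Trace (tracking total):
x = 6  # -> x = 6
a = 12  # -> a = 12
total = x * a  # -> total = 72

Answer: 72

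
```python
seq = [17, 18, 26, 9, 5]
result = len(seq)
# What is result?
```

Trace (tracking result):
seq = [17, 18, 26, 9, 5]  # -> seq = [17, 18, 26, 9, 5]
result = len(seq)  # -> result = 5

Answer: 5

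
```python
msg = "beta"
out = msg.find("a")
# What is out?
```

Trace (tracking out):
msg = 'beta'  # -> msg = 'beta'
out = msg.find('a')  # -> out = 3

Answer: 3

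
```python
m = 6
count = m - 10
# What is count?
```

Trace (tracking count):
m = 6  # -> m = 6
count = m - 10  # -> count = -4

Answer: -4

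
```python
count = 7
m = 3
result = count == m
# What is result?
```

Answer: False

Derivation:
Trace (tracking result):
count = 7  # -> count = 7
m = 3  # -> m = 3
result = count == m  # -> result = False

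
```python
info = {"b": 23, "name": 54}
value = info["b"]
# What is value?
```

Trace (tracking value):
info = {'b': 23, 'name': 54}  # -> info = {'b': 23, 'name': 54}
value = info['b']  # -> value = 23

Answer: 23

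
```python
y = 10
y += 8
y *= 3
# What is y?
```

Answer: 54

Derivation:
Trace (tracking y):
y = 10  # -> y = 10
y += 8  # -> y = 18
y *= 3  # -> y = 54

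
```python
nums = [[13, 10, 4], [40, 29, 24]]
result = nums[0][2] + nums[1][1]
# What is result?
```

Trace (tracking result):
nums = [[13, 10, 4], [40, 29, 24]]  # -> nums = [[13, 10, 4], [40, 29, 24]]
result = nums[0][2] + nums[1][1]  # -> result = 33

Answer: 33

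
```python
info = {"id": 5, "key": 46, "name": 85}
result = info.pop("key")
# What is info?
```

Answer: {'id': 5, 'name': 85}

Derivation:
Trace (tracking info):
info = {'id': 5, 'key': 46, 'name': 85}  # -> info = {'id': 5, 'key': 46, 'name': 85}
result = info.pop('key')  # -> result = 46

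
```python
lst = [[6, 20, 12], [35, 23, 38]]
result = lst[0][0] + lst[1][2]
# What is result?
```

Answer: 44

Derivation:
Trace (tracking result):
lst = [[6, 20, 12], [35, 23, 38]]  # -> lst = [[6, 20, 12], [35, 23, 38]]
result = lst[0][0] + lst[1][2]  # -> result = 44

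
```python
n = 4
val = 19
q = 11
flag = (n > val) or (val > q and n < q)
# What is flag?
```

Trace (tracking flag):
n = 4  # -> n = 4
val = 19  # -> val = 19
q = 11  # -> q = 11
flag = n > val or (val > q and n < q)  # -> flag = True

Answer: True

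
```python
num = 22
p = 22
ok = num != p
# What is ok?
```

Trace (tracking ok):
num = 22  # -> num = 22
p = 22  # -> p = 22
ok = num != p  # -> ok = False

Answer: False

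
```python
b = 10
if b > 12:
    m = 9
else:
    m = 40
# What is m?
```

Answer: 40

Derivation:
Trace (tracking m):
b = 10  # -> b = 10
if b > 12:  # condition is False
else:
    m = 40  # -> m = 40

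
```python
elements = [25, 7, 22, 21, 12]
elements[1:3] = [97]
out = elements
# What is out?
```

Trace (tracking out):
elements = [25, 7, 22, 21, 12]  # -> elements = [25, 7, 22, 21, 12]
elements[1:3] = [97]  # -> elements = [25, 97, 21, 12]
out = elements  # -> out = [25, 97, 21, 12]

Answer: [25, 97, 21, 12]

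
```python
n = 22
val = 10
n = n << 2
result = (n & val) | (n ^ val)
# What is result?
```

Answer: 90

Derivation:
Trace (tracking result):
n = 22  # -> n = 22
val = 10  # -> val = 10
n = n << 2  # -> n = 88
result = n & val | n ^ val  # -> result = 90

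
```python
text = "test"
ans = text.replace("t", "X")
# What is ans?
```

Trace (tracking ans):
text = 'test'  # -> text = 'test'
ans = text.replace('t', 'X')  # -> ans = 'XesX'

Answer: 'XesX'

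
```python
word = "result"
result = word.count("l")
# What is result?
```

Answer: 1

Derivation:
Trace (tracking result):
word = 'result'  # -> word = 'result'
result = word.count('l')  # -> result = 1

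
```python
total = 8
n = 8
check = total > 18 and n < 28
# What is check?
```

Trace (tracking check):
total = 8  # -> total = 8
n = 8  # -> n = 8
check = total > 18 and n < 28  # -> check = False

Answer: False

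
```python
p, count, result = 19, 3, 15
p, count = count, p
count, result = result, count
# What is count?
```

Trace (tracking count):
p, count, result = (19, 3, 15)  # -> p = 19, count = 3, result = 15
p, count = (count, p)  # -> p = 3, count = 19
count, result = (result, count)  # -> count = 15, result = 19

Answer: 15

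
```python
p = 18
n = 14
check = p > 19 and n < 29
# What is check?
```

Answer: False

Derivation:
Trace (tracking check):
p = 18  # -> p = 18
n = 14  # -> n = 14
check = p > 19 and n < 29  # -> check = False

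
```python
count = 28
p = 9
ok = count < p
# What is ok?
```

Trace (tracking ok):
count = 28  # -> count = 28
p = 9  # -> p = 9
ok = count < p  # -> ok = False

Answer: False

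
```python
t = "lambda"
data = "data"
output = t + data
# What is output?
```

Trace (tracking output):
t = 'lambda'  # -> t = 'lambda'
data = 'data'  # -> data = 'data'
output = t + data  # -> output = 'lambdadata'

Answer: 'lambdadata'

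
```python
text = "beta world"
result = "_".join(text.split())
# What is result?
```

Trace (tracking result):
text = 'beta world'  # -> text = 'beta world'
result = '_'.join(text.split())  # -> result = 'beta_world'

Answer: 'beta_world'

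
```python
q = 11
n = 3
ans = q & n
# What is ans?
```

Trace (tracking ans):
q = 11  # -> q = 11
n = 3  # -> n = 3
ans = q & n  # -> ans = 3

Answer: 3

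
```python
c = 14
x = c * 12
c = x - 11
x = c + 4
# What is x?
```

Answer: 161

Derivation:
Trace (tracking x):
c = 14  # -> c = 14
x = c * 12  # -> x = 168
c = x - 11  # -> c = 157
x = c + 4  # -> x = 161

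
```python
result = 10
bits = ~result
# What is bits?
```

Trace (tracking bits):
result = 10  # -> result = 10
bits = ~result  # -> bits = -11

Answer: -11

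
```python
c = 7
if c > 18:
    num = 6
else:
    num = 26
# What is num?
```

Trace (tracking num):
c = 7  # -> c = 7
if c > 18:  # condition is False
else:
    num = 26  # -> num = 26

Answer: 26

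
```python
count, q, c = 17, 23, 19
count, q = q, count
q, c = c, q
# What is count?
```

Answer: 23

Derivation:
Trace (tracking count):
count, q, c = (17, 23, 19)  # -> count = 17, q = 23, c = 19
count, q = (q, count)  # -> count = 23, q = 17
q, c = (c, q)  # -> q = 19, c = 17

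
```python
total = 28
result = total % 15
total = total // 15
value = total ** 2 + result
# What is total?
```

Answer: 1

Derivation:
Trace (tracking total):
total = 28  # -> total = 28
result = total % 15  # -> result = 13
total = total // 15  # -> total = 1
value = total ** 2 + result  # -> value = 14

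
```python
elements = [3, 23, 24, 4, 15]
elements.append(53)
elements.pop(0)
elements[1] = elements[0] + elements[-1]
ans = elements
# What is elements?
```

Trace (tracking elements):
elements = [3, 23, 24, 4, 15]  # -> elements = [3, 23, 24, 4, 15]
elements.append(53)  # -> elements = [3, 23, 24, 4, 15, 53]
elements.pop(0)  # -> elements = [23, 24, 4, 15, 53]
elements[1] = elements[0] + elements[-1]  # -> elements = [23, 76, 4, 15, 53]
ans = elements  # -> ans = [23, 76, 4, 15, 53]

Answer: [23, 76, 4, 15, 53]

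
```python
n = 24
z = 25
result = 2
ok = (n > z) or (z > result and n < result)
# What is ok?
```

Answer: False

Derivation:
Trace (tracking ok):
n = 24  # -> n = 24
z = 25  # -> z = 25
result = 2  # -> result = 2
ok = n > z or (z > result and n < result)  # -> ok = False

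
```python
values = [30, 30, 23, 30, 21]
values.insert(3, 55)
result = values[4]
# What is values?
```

Trace (tracking values):
values = [30, 30, 23, 30, 21]  # -> values = [30, 30, 23, 30, 21]
values.insert(3, 55)  # -> values = [30, 30, 23, 55, 30, 21]
result = values[4]  # -> result = 30

Answer: [30, 30, 23, 55, 30, 21]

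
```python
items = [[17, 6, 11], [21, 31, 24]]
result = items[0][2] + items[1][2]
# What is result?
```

Answer: 35

Derivation:
Trace (tracking result):
items = [[17, 6, 11], [21, 31, 24]]  # -> items = [[17, 6, 11], [21, 31, 24]]
result = items[0][2] + items[1][2]  # -> result = 35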